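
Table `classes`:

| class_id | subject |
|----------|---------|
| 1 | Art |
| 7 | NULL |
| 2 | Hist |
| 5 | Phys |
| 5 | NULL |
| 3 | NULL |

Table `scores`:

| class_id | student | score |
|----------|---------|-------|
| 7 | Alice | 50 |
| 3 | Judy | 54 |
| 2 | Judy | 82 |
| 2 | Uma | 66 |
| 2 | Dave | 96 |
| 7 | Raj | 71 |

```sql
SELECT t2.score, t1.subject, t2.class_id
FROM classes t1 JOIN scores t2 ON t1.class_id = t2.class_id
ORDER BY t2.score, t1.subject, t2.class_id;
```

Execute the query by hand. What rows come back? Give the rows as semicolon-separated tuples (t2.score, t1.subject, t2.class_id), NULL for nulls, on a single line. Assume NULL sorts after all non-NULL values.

(50, NULL, 7); (54, NULL, 3); (66, Hist, 2); (71, NULL, 7); (82, Hist, 2); (96, Hist, 2)

INNER JOIN keeps only pairs where the ON condition holds.
Matching on t1.class_id = t2.class_id.
- class_id=1: no matching t2 row, dropped.
- class_id=7: 2 matching t2 row(s), so 2 row(s) emitted.
- class_id=2: 3 matching t2 row(s), so 3 row(s) emitted.
- class_id=5: no matching t2 row, dropped.
- class_id=5: no matching t2 row, dropped.
- class_id=3: 1 matching t2 row(s), so 1 row(s) emitted.
After projecting and ordering:
t2.score | t1.subject | t2.class_id
50 | NULL | 7
54 | NULL | 3
66 | Hist | 2
71 | NULL | 7
82 | Hist | 2
96 | Hist | 2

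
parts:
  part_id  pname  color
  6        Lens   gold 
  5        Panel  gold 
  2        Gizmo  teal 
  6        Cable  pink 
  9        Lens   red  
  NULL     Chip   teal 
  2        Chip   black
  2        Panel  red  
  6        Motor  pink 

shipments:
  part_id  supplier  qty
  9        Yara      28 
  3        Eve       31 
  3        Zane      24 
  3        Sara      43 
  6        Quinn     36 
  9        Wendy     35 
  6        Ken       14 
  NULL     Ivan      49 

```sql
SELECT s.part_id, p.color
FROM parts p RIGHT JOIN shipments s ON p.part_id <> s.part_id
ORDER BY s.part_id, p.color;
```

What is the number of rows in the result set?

49

RIGHT JOIN keeps every row from `shipments`; unmatched rows get NULL for `parts`'s columns.
Matching on p.part_id <> s.part_id. A NULL in a compared column never satisfies the condition.
- p row (part_id=6): matches 5 s row(s) → 5 output row(s).
- p row (part_id=5): matches 7 s row(s) → 7 output row(s).
- p row (part_id=2): matches 7 s row(s) → 7 output row(s).
- p row (part_id=6): matches 5 s row(s) → 5 output row(s).
- p row (part_id=9): matches 5 s row(s) → 5 output row(s).
- p row (part_id=NULL): no match.
- p row (part_id=2): matches 7 s row(s) → 7 output row(s).
- p row (part_id=2): matches 7 s row(s) → 7 output row(s).
- p row (part_id=6): matches 5 s row(s) → 5 output row(s).
- 1 row(s) from s found no p partner → padded with NULL.
Total: 48 matched + 1 padded = 49 rows.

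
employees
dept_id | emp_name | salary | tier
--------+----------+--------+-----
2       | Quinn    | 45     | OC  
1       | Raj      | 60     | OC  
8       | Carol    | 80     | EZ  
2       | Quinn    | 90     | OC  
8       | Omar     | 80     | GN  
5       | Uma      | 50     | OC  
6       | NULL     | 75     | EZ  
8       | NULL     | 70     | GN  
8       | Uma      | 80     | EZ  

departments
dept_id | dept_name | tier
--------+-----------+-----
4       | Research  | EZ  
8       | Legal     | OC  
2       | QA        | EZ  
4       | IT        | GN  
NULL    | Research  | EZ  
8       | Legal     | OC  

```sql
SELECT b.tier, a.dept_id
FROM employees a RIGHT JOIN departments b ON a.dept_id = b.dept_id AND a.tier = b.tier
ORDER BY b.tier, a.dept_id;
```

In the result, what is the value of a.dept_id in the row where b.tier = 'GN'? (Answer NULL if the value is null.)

NULL

RIGHT JOIN keeps every row from `departments`; unmatched rows get NULL for `employees`'s columns.
Matching on a.dept_id = b.dept_id AND a.tier = b.tier. A NULL in a compared column never satisfies the condition.
Matched pairs: 0; unmatched b rows kept: 6.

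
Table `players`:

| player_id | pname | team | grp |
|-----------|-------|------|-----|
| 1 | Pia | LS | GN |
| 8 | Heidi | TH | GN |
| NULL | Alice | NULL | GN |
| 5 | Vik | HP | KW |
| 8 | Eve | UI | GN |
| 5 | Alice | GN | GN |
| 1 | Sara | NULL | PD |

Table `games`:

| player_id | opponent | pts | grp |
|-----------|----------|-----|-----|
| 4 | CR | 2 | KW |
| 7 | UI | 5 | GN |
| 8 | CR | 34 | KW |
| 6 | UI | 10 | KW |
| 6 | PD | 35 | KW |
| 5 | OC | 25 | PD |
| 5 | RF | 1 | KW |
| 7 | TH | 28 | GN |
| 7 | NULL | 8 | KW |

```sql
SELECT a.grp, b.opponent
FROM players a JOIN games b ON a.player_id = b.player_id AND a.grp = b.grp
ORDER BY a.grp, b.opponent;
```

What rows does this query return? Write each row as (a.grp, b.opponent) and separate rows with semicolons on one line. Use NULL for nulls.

(KW, RF)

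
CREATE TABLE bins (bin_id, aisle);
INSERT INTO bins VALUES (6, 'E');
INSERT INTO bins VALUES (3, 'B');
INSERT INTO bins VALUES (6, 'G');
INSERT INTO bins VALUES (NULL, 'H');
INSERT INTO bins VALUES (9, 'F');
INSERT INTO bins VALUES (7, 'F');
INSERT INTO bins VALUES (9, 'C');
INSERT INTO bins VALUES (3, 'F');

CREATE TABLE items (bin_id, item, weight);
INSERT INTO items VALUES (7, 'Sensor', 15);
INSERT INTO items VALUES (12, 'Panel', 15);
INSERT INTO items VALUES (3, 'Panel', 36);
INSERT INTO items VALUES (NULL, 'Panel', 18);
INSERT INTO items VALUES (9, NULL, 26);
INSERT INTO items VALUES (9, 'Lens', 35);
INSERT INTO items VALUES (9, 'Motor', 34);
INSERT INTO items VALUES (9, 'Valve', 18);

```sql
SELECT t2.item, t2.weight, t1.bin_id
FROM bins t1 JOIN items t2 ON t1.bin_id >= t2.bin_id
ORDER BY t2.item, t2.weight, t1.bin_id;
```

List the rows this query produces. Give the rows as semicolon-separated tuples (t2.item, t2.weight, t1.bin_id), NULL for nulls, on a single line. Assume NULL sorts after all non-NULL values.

(Lens, 35, 9); (Lens, 35, 9); (Motor, 34, 9); (Motor, 34, 9); (Panel, 36, 3); (Panel, 36, 3); (Panel, 36, 6); (Panel, 36, 6); (Panel, 36, 7); (Panel, 36, 9); (Panel, 36, 9); (Sensor, 15, 7); (Sensor, 15, 9); (Sensor, 15, 9); (Valve, 18, 9); (Valve, 18, 9); (NULL, 26, 9); (NULL, 26, 9)

INNER JOIN keeps only pairs where the ON condition holds.
Matching on t1.bin_id >= t2.bin_id. A NULL in a compared column never satisfies the condition.
Matched pairs: 18.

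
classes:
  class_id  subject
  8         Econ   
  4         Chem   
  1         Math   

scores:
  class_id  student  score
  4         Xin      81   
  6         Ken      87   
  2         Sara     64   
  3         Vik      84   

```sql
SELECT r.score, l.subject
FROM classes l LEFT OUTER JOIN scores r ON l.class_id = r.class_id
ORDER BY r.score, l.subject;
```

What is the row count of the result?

LEFT JOIN keeps every row from `classes`; unmatched rows get NULL for `scores`'s columns.
Matching on l.class_id = r.class_id.
- l (class_id=8) has no partner → padded with NULL.
- l (class_id=4) pairs with 1 row(s) of r.
- l (class_id=1) has no partner → padded with NULL.
Total: 1 matched + 2 padded = 3 rows.

3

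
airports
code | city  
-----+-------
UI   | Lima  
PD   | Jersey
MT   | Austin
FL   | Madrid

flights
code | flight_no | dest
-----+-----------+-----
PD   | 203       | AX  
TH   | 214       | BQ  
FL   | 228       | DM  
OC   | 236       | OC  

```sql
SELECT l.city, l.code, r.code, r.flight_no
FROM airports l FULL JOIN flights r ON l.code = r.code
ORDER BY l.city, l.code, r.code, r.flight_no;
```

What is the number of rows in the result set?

6

FULL OUTER JOIN keeps every row from both sides; unmatched rows get NULL for the other side's columns.
Matching on l.code = r.code.
Matched pairs: 2; unmatched l rows kept: 2; unmatched r rows kept: 2.
Total: 2 matched + 4 padded = 6 rows.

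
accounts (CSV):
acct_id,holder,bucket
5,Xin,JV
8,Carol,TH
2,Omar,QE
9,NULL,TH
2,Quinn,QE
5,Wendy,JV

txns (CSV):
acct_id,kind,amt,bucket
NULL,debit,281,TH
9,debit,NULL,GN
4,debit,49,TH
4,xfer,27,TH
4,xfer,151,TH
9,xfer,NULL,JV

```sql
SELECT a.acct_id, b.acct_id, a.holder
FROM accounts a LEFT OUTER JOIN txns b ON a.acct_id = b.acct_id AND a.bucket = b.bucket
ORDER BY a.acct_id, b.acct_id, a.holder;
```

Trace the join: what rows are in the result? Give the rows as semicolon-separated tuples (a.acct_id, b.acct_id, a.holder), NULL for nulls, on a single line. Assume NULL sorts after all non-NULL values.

LEFT JOIN keeps every row from `accounts`; unmatched rows get NULL for `txns`'s columns.
Matching on a.acct_id = b.acct_id AND a.bucket = b.bucket. A NULL in a compared column never satisfies the condition.
Matched pairs: 0; unmatched a rows kept: 6.

(2, NULL, Omar); (2, NULL, Quinn); (5, NULL, Wendy); (5, NULL, Xin); (8, NULL, Carol); (9, NULL, NULL)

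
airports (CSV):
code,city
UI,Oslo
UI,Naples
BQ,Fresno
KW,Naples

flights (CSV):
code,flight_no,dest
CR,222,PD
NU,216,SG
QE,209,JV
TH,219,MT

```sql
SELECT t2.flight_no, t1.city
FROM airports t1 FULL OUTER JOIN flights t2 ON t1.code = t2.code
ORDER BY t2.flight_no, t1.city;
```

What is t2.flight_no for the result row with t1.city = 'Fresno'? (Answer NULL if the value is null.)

FULL OUTER JOIN keeps every row from both sides; unmatched rows get NULL for the other side's columns.
Matching on t1.code = t2.code.
- t1[0] code=UI → no match; kept with NULLs on the t2 side.
- t1[1] code=UI → no match; kept with NULLs on the t2 side.
- t1[2] code=BQ → no match; kept with NULLs on the t2 side.
- t1[3] code=KW → no match; kept with NULLs on the t2 side.
- plus 4 unmatched t2 row(s), each kept with NULL t1 columns.

NULL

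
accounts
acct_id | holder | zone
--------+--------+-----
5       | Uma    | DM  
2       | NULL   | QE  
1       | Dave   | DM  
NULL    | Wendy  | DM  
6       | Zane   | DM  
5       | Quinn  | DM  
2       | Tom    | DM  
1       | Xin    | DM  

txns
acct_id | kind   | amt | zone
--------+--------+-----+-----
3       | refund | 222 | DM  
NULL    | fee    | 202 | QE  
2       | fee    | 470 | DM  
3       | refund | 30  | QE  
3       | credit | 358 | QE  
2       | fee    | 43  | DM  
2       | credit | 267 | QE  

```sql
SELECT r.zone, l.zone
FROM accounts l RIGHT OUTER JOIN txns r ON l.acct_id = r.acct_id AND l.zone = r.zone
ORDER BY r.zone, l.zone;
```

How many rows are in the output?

RIGHT JOIN keeps every row from `txns`; unmatched rows get NULL for `accounts`'s columns.
Matching on l.acct_id = r.acct_id AND l.zone = r.zone. A NULL in a compared column never satisfies the condition.
- l[0] acct_id=5, zone=DM → no match.
- l[1] acct_id=2, zone=QE → 1 match(es) in r → 1 row(s).
- l[2] acct_id=1, zone=DM → no match.
- l[3] acct_id=NULL, zone=DM → no match.
- l[4] acct_id=6, zone=DM → no match.
- l[5] acct_id=5, zone=DM → no match.
- l[6] acct_id=2, zone=DM → 2 match(es) in r → 2 row(s).
- l[7] acct_id=1, zone=DM → no match.
- plus 4 unmatched r row(s), each kept with NULL l columns.
Total: 3 matched + 4 padded = 7 rows.

7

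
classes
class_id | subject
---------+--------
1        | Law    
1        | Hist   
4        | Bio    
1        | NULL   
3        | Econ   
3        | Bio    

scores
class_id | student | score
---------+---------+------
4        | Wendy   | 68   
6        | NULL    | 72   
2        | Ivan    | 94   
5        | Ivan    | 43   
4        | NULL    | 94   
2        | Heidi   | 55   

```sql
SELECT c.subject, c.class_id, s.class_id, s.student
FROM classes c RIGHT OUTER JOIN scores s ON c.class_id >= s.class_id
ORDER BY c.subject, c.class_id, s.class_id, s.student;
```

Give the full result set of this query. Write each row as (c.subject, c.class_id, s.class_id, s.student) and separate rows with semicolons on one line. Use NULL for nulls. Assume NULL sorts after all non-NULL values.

RIGHT JOIN keeps every row from `scores`; unmatched rows get NULL for `classes`'s columns.
Matching on c.class_id >= s.class_id.
- c row (class_id=1): no match.
- c row (class_id=1): no match.
- c row (class_id=4): matches 4 s row(s) → 4 output row(s).
- c row (class_id=1): no match.
- c row (class_id=3): matches 2 s row(s) → 2 output row(s).
- c row (class_id=3): matches 2 s row(s) → 2 output row(s).
- plus 2 unmatched s row(s), each kept with NULL c columns.
After projecting and ordering:
c.subject | c.class_id | s.class_id | s.student
Bio | 3 | 2 | Heidi
Bio | 3 | 2 | Ivan
Bio | 4 | 2 | Heidi
Bio | 4 | 2 | Ivan
Bio | 4 | 4 | Wendy
Bio | 4 | 4 | NULL
Econ | 3 | 2 | Heidi
Econ | 3 | 2 | Ivan
NULL | NULL | 5 | Ivan
NULL | NULL | 6 | NULL

(Bio, 3, 2, Heidi); (Bio, 3, 2, Ivan); (Bio, 4, 2, Heidi); (Bio, 4, 2, Ivan); (Bio, 4, 4, Wendy); (Bio, 4, 4, NULL); (Econ, 3, 2, Heidi); (Econ, 3, 2, Ivan); (NULL, NULL, 5, Ivan); (NULL, NULL, 6, NULL)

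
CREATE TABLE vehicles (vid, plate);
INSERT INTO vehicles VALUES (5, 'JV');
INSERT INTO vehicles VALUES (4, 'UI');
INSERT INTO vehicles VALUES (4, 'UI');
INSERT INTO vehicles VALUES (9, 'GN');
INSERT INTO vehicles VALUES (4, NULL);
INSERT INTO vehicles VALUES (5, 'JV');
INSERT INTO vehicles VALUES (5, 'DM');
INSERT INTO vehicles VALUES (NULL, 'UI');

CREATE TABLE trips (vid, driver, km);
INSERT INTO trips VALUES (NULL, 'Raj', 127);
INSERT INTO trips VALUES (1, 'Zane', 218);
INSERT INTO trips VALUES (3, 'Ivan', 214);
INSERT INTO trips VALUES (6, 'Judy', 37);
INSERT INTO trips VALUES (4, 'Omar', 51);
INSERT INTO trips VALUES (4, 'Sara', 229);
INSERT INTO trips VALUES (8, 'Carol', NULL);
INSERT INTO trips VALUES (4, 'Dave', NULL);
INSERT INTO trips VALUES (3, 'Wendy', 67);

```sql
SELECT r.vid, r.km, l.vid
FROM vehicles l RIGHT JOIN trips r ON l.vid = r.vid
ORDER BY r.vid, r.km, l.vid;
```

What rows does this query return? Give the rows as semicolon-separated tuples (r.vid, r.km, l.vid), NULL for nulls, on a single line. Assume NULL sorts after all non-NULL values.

(1, 218, NULL); (3, 67, NULL); (3, 214, NULL); (4, 51, 4); (4, 51, 4); (4, 51, 4); (4, 229, 4); (4, 229, 4); (4, 229, 4); (4, NULL, 4); (4, NULL, 4); (4, NULL, 4); (6, 37, NULL); (8, NULL, NULL); (NULL, 127, NULL)

RIGHT JOIN keeps every row from `trips`; unmatched rows get NULL for `vehicles`'s columns.
Matching on l.vid = r.vid. A NULL in a compared column never satisfies the condition.
- l[0] vid=5 → no match.
- l[1] vid=4 → 3 match(es) in r → 3 row(s).
- l[2] vid=4 → 3 match(es) in r → 3 row(s).
- l[3] vid=9 → no match.
- l[4] vid=4 → 3 match(es) in r → 3 row(s).
- l[5] vid=5 → no match.
- l[6] vid=5 → no match.
- l[7] vid=NULL → no match.
- 6 r row(s) had no l match → kept, l columns NULL.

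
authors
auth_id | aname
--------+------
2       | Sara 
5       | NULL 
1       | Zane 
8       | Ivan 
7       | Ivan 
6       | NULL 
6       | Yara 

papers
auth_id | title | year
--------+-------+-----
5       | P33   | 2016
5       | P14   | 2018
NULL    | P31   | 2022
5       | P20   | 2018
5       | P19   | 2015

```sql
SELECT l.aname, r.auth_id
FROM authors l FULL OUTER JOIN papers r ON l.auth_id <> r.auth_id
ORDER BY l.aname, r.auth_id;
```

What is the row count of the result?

26

FULL OUTER JOIN keeps every row from both sides; unmatched rows get NULL for the other side's columns.
Matching on l.auth_id <> r.auth_id. A NULL in a compared column never satisfies the condition.
Matched pairs: 24; unmatched l rows kept: 1; unmatched r rows kept: 1.
Total: 24 matched + 2 padded = 26 rows.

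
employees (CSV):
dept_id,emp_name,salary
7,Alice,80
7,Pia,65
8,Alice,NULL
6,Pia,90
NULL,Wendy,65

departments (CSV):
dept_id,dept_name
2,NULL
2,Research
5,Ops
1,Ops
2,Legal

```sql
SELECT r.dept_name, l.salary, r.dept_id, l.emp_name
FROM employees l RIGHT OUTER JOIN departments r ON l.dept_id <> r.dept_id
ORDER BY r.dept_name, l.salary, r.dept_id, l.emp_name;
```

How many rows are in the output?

RIGHT JOIN keeps every row from `departments`; unmatched rows get NULL for `employees`'s columns.
Matching on l.dept_id <> r.dept_id. A NULL in a compared column never satisfies the condition.
Matched pairs: 20; unmatched r rows kept: 0.
Total: 20 rows.

20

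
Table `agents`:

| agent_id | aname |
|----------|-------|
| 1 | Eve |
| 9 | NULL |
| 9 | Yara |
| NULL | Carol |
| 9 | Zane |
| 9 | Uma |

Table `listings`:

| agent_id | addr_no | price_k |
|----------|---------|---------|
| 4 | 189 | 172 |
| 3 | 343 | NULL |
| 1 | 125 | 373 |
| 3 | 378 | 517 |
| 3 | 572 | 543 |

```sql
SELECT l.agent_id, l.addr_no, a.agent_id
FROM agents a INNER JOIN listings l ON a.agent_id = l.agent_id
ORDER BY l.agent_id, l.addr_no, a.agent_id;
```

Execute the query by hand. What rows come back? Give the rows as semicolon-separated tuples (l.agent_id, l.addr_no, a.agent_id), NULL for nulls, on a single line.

INNER JOIN keeps only pairs where the ON condition holds.
Matching on a.agent_id = l.agent_id. A NULL in a compared column never satisfies the condition.
Matched pairs: 1.

(1, 125, 1)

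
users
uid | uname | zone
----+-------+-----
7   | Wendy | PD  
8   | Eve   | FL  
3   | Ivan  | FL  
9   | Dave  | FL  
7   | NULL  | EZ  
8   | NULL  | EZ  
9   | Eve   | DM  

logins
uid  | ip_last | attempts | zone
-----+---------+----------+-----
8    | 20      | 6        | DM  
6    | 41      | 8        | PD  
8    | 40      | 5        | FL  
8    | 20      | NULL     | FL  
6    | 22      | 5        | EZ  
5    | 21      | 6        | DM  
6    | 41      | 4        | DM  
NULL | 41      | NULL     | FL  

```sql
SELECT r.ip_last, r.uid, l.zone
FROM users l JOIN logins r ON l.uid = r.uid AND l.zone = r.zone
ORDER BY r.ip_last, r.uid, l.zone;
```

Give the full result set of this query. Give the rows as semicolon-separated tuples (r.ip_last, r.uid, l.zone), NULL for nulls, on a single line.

(20, 8, FL); (40, 8, FL)

INNER JOIN keeps only pairs where the ON condition holds.
Matching on l.uid = r.uid AND l.zone = r.zone. A NULL in a compared column never satisfies the condition.
- l (uid=7, zone=PD) has no partner → excluded.
- l (uid=8, zone=FL) pairs with 2 row(s) of r.
- l (uid=3, zone=FL) has no partner → excluded.
- l (uid=9, zone=FL) has no partner → excluded.
- l (uid=7, zone=EZ) has no partner → excluded.
- l (uid=8, zone=EZ) has no partner → excluded.
- l (uid=9, zone=DM) has no partner → excluded.
After projecting and ordering:
r.ip_last | r.uid | l.zone
20 | 8 | FL
40 | 8 | FL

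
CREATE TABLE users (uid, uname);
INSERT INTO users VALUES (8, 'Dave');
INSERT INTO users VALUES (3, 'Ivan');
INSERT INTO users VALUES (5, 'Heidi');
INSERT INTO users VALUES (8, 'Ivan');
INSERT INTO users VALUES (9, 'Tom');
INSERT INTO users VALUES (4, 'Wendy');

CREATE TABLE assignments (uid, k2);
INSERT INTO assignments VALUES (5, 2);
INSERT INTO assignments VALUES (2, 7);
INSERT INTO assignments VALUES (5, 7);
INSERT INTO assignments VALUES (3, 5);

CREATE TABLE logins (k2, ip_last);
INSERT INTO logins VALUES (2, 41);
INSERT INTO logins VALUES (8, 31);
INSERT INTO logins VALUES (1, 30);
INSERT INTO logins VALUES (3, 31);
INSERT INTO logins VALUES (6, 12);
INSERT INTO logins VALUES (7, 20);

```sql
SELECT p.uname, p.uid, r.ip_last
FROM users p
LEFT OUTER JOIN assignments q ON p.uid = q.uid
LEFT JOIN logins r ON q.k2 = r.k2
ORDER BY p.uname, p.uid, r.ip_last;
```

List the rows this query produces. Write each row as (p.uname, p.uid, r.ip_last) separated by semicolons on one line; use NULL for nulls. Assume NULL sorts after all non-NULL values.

Evaluate left to right. First `users p LEFT JOIN assignments q` on uid: 7 row(s).
Then LEFT JOIN `logins r` on k2: each of those 7 rows is kept; rows whose q.k2 has no match in r get NULL for r's columns.

(Dave, 8, NULL); (Heidi, 5, 20); (Heidi, 5, 41); (Ivan, 3, NULL); (Ivan, 8, NULL); (Tom, 9, NULL); (Wendy, 4, NULL)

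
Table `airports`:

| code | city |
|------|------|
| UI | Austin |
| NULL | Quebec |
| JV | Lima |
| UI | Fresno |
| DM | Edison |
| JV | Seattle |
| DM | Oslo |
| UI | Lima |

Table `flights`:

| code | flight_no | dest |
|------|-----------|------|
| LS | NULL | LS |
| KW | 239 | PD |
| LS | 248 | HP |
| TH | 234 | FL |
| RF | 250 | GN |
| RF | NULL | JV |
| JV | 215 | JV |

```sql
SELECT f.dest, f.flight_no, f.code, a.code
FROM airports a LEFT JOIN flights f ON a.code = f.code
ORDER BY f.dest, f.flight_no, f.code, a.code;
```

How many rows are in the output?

8

LEFT JOIN keeps every row from `airports`; unmatched rows get NULL for `flights`'s columns.
Matching on a.code = f.code. A NULL in a compared column never satisfies the condition.
- a row (code=UI): no match → kept, f columns NULL.
- a row (code=NULL): no match → kept, f columns NULL.
- a row (code=JV): matches 1 f row(s) → 1 output row(s).
- a row (code=UI): no match → kept, f columns NULL.
- a row (code=DM): no match → kept, f columns NULL.
- a row (code=JV): matches 1 f row(s) → 1 output row(s).
- a row (code=DM): no match → kept, f columns NULL.
- a row (code=UI): no match → kept, f columns NULL.
Total: 2 matched + 6 padded = 8 rows.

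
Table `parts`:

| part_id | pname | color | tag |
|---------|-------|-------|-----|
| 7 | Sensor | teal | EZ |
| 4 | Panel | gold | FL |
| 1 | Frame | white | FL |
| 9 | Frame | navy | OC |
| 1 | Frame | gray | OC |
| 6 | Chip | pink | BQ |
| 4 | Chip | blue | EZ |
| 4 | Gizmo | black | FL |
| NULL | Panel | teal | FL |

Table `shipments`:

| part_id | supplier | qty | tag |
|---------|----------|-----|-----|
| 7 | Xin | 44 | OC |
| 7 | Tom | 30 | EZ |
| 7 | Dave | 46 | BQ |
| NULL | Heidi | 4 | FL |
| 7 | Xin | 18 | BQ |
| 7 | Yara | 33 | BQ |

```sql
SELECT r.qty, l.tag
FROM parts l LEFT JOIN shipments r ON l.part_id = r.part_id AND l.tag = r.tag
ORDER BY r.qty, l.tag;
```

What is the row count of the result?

LEFT JOIN keeps every row from `parts`; unmatched rows get NULL for `shipments`'s columns.
Matching on l.part_id = r.part_id AND l.tag = r.tag. A NULL in a compared column never satisfies the condition.
- l[0] part_id=7, tag=EZ → 1 match(es) in r → 1 row(s).
- l[1] part_id=4, tag=FL → no match; kept with NULLs on the r side.
- l[2] part_id=1, tag=FL → no match; kept with NULLs on the r side.
- l[3] part_id=9, tag=OC → no match; kept with NULLs on the r side.
- l[4] part_id=1, tag=OC → no match; kept with NULLs on the r side.
- l[5] part_id=6, tag=BQ → no match; kept with NULLs on the r side.
- l[6] part_id=4, tag=EZ → no match; kept with NULLs on the r side.
- l[7] part_id=4, tag=FL → no match; kept with NULLs on the r side.
- l[8] part_id=NULL, tag=FL → no match; kept with NULLs on the r side.
Total: 1 matched + 8 padded = 9 rows.

9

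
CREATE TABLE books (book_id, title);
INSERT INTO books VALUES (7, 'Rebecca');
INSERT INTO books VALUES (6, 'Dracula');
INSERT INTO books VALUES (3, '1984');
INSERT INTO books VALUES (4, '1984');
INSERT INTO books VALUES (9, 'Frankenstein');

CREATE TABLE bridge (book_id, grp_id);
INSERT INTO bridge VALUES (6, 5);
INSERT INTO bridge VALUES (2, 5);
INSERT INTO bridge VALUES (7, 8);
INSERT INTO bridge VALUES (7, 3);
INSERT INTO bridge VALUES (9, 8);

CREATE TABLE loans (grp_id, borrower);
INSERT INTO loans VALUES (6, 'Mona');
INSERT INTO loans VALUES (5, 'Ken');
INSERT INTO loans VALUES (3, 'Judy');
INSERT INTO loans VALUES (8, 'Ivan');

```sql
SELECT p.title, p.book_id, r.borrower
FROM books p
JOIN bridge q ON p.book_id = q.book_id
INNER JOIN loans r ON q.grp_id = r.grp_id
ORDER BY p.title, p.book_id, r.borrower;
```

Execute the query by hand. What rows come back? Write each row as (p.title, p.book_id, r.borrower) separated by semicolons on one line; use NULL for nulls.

Joins associate left-to-right: books INNER JOIN bridge on book_id gives 4 intermediate row(s).
Then INNER JOIN `loans r` on grp_id: keep only rows whose q.grp_id appears in r.

(Dracula, 6, Ken); (Frankenstein, 9, Ivan); (Rebecca, 7, Ivan); (Rebecca, 7, Judy)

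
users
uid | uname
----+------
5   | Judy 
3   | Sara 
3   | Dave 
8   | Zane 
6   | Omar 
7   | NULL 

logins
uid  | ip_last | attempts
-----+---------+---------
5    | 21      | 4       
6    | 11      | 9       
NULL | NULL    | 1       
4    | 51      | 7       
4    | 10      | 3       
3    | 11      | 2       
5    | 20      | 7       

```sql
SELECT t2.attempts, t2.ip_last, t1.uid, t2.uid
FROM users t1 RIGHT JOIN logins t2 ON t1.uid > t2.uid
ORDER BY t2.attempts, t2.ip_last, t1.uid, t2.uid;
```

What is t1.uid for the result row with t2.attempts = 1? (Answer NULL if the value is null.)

NULL

RIGHT JOIN keeps every row from `logins`; unmatched rows get NULL for `users`'s columns.
Matching on t1.uid > t2.uid. A NULL in a compared column never satisfies the condition.
- t1[0] uid=5 → 3 match(es) in t2 → 3 row(s).
- t1[1] uid=3 → no match.
- t1[2] uid=3 → no match.
- t1[3] uid=8 → 6 match(es) in t2 → 6 row(s).
- t1[4] uid=6 → 5 match(es) in t2 → 5 row(s).
- t1[5] uid=7 → 6 match(es) in t2 → 6 row(s).
- 1 t2 row(s) had no t1 match → kept, t1 columns NULL.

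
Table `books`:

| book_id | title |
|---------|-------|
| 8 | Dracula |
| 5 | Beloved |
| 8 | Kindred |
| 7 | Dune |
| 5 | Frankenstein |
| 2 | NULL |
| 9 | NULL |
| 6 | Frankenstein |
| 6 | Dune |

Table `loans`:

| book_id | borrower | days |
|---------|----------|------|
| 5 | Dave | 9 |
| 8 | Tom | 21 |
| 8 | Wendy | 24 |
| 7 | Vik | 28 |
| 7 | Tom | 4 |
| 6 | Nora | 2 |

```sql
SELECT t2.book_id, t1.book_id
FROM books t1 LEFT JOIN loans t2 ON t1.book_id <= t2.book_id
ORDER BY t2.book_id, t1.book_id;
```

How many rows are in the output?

LEFT JOIN keeps every row from `books`; unmatched rows get NULL for `loans`'s columns.
Matching on t1.book_id <= t2.book_id.
Matched pairs: 36; unmatched t1 rows kept: 1.
Total: 36 matched + 1 padded = 37 rows.

37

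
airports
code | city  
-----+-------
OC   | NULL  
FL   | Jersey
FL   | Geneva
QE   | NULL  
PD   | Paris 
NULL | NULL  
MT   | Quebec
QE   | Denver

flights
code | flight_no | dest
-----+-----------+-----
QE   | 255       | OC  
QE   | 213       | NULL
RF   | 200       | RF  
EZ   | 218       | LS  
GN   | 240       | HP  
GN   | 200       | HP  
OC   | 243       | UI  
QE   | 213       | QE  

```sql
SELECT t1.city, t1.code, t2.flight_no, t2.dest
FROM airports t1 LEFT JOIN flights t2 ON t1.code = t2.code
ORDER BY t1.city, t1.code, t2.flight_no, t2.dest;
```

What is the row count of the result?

12

LEFT JOIN keeps every row from `airports`; unmatched rows get NULL for `flights`'s columns.
Matching on t1.code = t2.code. A NULL in a compared column never satisfies the condition.
- t1[0] code=OC → 1 match(es) in t2 → 1 row(s).
- t1[1] code=FL → no match; kept with NULLs on the t2 side.
- t1[2] code=FL → no match; kept with NULLs on the t2 side.
- t1[3] code=QE → 3 match(es) in t2 → 3 row(s).
- t1[4] code=PD → no match; kept with NULLs on the t2 side.
- t1[5] code=NULL → no match; kept with NULLs on the t2 side.
- t1[6] code=MT → no match; kept with NULLs on the t2 side.
- t1[7] code=QE → 3 match(es) in t2 → 3 row(s).
Total: 7 matched + 5 padded = 12 rows.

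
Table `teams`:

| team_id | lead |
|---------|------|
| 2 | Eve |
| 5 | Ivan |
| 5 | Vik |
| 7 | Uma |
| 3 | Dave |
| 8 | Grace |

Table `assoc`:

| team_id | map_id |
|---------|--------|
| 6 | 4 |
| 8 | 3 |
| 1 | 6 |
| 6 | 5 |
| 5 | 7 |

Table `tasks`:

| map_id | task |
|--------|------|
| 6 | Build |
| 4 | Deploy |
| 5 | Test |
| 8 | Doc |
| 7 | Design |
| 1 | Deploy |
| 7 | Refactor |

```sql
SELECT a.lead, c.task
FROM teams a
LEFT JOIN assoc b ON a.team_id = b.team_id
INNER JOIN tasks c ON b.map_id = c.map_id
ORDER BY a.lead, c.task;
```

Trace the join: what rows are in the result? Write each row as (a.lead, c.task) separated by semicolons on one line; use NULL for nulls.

(Ivan, Design); (Ivan, Refactor); (Vik, Design); (Vik, Refactor)

Step 1 — a LEFT JOIN b on team_id → 6 row(s).
Then INNER JOIN `tasks c` on map_id: keep only rows whose b.map_id appears in c.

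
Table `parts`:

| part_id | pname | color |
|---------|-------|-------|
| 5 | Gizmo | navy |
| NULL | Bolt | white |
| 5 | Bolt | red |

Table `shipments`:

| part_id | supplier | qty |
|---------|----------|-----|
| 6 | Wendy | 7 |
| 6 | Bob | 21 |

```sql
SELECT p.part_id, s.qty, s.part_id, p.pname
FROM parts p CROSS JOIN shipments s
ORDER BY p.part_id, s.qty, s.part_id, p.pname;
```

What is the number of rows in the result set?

6

CROSS JOIN pairs every row of `parts` with every row of `shipments`: 3 × 2 = 6 rows.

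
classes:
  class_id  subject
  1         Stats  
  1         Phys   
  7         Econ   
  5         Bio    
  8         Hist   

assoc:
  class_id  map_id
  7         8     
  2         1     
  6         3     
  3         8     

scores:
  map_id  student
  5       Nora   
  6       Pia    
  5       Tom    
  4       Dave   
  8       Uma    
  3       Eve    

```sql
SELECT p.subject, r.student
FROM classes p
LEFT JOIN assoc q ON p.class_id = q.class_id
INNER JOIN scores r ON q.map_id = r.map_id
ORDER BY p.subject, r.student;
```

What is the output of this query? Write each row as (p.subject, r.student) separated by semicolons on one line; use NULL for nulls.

(Econ, Uma)

Evaluate left to right. First `classes p LEFT JOIN assoc q` on class_id: 5 row(s).
Then INNER JOIN `scores r` on map_id: keep only rows whose q.map_id appears in r.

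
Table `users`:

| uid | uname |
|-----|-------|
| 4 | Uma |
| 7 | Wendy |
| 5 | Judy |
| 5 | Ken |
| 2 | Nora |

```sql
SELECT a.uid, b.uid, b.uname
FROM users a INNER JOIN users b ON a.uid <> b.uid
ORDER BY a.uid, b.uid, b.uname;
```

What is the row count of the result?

INNER JOIN keeps only pairs where the ON condition holds.
Matching on a.uid <> b.uid.
- a (uid=4) pairs with 4 row(s) of b.
- a (uid=7) pairs with 4 row(s) of b.
- a (uid=5) pairs with 3 row(s) of b.
- a (uid=5) pairs with 3 row(s) of b.
- a (uid=2) pairs with 4 row(s) of b.
Total: 18 rows.

18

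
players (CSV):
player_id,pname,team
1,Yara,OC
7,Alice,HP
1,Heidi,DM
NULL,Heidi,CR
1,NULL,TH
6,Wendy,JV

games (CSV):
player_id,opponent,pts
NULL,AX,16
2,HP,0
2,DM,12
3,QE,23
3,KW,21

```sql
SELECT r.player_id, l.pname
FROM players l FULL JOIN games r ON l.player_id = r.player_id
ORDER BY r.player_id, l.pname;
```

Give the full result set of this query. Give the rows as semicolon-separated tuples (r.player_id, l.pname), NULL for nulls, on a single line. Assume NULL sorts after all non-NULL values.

(2, NULL); (2, NULL); (3, NULL); (3, NULL); (NULL, Alice); (NULL, Heidi); (NULL, Heidi); (NULL, Wendy); (NULL, Yara); (NULL, NULL); (NULL, NULL)

FULL OUTER JOIN keeps every row from both sides; unmatched rows get NULL for the other side's columns.
Matching on l.player_id = r.player_id. A NULL in a compared column never satisfies the condition.
- l row (player_id=1): no match → kept, r columns NULL.
- l row (player_id=7): no match → kept, r columns NULL.
- l row (player_id=1): no match → kept, r columns NULL.
- l row (player_id=NULL): no match → kept, r columns NULL.
- l row (player_id=1): no match → kept, r columns NULL.
- l row (player_id=6): no match → kept, r columns NULL.
- plus 5 unmatched r row(s), each kept with NULL l columns.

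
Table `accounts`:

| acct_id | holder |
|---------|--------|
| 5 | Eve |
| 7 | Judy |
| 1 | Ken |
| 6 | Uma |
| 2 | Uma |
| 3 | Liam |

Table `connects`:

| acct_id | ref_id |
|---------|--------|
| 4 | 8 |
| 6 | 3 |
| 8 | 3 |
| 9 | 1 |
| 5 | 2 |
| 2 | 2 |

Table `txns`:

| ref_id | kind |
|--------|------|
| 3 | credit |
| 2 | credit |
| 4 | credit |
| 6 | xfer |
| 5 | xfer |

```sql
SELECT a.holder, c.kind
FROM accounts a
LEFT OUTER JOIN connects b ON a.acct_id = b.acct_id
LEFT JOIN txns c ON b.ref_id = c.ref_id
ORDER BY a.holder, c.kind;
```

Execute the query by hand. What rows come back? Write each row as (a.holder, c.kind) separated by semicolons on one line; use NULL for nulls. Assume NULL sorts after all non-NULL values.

Step 1 — a LEFT JOIN b on acct_id → 6 row(s).
Then LEFT JOIN `txns c` on ref_id: each of those 6 rows is kept; rows whose b.ref_id has no match in c get NULL for c's columns.

(Eve, credit); (Judy, NULL); (Ken, NULL); (Liam, NULL); (Uma, credit); (Uma, credit)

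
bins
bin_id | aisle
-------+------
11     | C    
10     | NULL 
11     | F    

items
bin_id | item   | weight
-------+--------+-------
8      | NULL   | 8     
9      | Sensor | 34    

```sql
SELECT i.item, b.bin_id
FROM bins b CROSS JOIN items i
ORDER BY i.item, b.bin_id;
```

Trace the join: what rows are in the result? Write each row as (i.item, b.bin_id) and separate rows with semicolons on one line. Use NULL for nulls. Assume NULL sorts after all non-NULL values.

CROSS JOIN pairs every row of `bins` with every row of `items`: 3 × 2 = 6 rows.
After projecting and ordering:
i.item | b.bin_id
Sensor | 10
Sensor | 11
Sensor | 11
NULL | 10
NULL | 11
NULL | 11

(Sensor, 10); (Sensor, 11); (Sensor, 11); (NULL, 10); (NULL, 11); (NULL, 11)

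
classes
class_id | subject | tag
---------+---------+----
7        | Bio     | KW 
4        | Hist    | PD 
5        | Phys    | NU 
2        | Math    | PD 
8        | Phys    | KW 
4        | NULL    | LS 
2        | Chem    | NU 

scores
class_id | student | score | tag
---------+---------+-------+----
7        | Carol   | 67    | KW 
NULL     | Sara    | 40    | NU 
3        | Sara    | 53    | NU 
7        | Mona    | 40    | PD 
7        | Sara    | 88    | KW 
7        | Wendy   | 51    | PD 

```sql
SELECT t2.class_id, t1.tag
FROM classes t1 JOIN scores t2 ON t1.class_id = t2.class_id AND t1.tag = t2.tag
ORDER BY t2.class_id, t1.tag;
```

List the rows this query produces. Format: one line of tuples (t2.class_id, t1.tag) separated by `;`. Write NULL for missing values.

(7, KW); (7, KW)

INNER JOIN keeps only pairs where the ON condition holds.
Matching on t1.class_id = t2.class_id AND t1.tag = t2.tag. A NULL in a compared column never satisfies the condition.
- t1[0] class_id=7, tag=KW → 2 match(es) in t2 → 2 row(s).
- t1[1] class_id=4, tag=PD → no match; dropped.
- t1[2] class_id=5, tag=NU → no match; dropped.
- t1[3] class_id=2, tag=PD → no match; dropped.
- t1[4] class_id=8, tag=KW → no match; dropped.
- t1[5] class_id=4, tag=LS → no match; dropped.
- t1[6] class_id=2, tag=NU → no match; dropped.
After projecting and ordering:
t2.class_id | t1.tag
7 | KW
7 | KW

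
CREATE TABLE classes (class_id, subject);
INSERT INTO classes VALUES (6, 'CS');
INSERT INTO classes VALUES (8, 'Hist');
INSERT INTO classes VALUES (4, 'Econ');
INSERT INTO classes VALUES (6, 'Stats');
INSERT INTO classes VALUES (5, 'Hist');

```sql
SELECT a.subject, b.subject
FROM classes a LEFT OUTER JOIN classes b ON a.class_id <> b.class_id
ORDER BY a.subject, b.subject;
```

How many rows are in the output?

18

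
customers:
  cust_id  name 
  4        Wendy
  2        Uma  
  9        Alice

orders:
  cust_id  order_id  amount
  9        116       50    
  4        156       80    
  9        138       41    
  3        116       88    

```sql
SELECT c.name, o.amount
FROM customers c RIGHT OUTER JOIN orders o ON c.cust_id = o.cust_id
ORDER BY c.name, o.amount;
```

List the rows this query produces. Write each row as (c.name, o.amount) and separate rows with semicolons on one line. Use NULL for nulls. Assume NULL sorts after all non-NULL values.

RIGHT JOIN keeps every row from `orders`; unmatched rows get NULL for `customers`'s columns.
Matching on c.cust_id = o.cust_id.
- cust_id=4: 1 matching o row(s), so 1 row(s) emitted.
- cust_id=2: no matching o row.
- cust_id=9: 2 matching o row(s), so 2 row(s) emitted.
- plus 1 unmatched o row(s), each kept with NULL c columns.
After projecting and ordering:
c.name | o.amount
Alice | 41
Alice | 50
Wendy | 80
NULL | 88

(Alice, 41); (Alice, 50); (Wendy, 80); (NULL, 88)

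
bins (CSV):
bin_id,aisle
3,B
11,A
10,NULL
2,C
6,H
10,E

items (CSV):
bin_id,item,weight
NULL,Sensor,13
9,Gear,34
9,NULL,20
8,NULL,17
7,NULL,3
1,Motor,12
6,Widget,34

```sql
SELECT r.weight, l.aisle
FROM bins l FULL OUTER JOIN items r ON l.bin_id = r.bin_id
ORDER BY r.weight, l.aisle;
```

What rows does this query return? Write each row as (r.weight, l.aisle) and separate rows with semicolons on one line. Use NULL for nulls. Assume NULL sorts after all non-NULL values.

(3, NULL); (12, NULL); (13, NULL); (17, NULL); (20, NULL); (34, H); (34, NULL); (NULL, A); (NULL, B); (NULL, C); (NULL, E); (NULL, NULL)

FULL OUTER JOIN keeps every row from both sides; unmatched rows get NULL for the other side's columns.
Matching on l.bin_id = r.bin_id. A NULL in a compared column never satisfies the condition.
Matched pairs: 1; unmatched l rows kept: 5; unmatched r rows kept: 6.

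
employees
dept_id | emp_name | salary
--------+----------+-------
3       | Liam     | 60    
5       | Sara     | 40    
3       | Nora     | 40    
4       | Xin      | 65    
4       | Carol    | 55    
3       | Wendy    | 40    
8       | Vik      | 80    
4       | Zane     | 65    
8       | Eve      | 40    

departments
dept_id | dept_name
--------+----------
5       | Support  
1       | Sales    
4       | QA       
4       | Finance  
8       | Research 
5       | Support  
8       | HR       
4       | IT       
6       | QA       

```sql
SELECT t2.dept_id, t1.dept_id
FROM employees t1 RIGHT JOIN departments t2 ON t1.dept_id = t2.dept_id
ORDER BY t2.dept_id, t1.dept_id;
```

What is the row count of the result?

RIGHT JOIN keeps every row from `departments`; unmatched rows get NULL for `employees`'s columns.
Matching on t1.dept_id = t2.dept_id.
Matched pairs: 15; unmatched t2 rows kept: 2.
Total: 15 matched + 2 padded = 17 rows.

17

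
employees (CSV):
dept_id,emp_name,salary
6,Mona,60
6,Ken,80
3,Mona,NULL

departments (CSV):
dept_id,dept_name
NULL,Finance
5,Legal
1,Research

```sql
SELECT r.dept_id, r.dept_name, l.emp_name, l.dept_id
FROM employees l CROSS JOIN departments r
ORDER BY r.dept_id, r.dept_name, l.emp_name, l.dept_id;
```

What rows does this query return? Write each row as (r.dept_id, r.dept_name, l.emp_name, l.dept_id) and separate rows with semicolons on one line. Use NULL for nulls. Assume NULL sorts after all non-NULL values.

CROSS JOIN pairs every row of `employees` with every row of `departments`: 3 × 3 = 9 rows.
After projecting and ordering:
r.dept_id | r.dept_name | l.emp_name | l.dept_id
1 | Research | Ken | 6
1 | Research | Mona | 3
1 | Research | Mona | 6
5 | Legal | Ken | 6
5 | Legal | Mona | 3
5 | Legal | Mona | 6
NULL | Finance | Ken | 6
NULL | Finance | Mona | 3
NULL | Finance | Mona | 6

(1, Research, Ken, 6); (1, Research, Mona, 3); (1, Research, Mona, 6); (5, Legal, Ken, 6); (5, Legal, Mona, 3); (5, Legal, Mona, 6); (NULL, Finance, Ken, 6); (NULL, Finance, Mona, 3); (NULL, Finance, Mona, 6)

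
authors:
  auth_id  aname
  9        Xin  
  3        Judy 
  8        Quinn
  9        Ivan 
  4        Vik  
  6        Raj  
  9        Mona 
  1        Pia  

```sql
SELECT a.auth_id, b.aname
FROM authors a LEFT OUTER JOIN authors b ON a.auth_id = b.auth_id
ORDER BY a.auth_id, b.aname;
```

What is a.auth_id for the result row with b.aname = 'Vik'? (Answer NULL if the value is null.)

LEFT JOIN keeps every row from `authors a`; unmatched rows get NULL for `authors b`'s columns.
Matching on a.auth_id = b.auth_id.
- auth_id=9: 3 matching b row(s), so 3 row(s) emitted.
- auth_id=3: 1 matching b row(s), so 1 row(s) emitted.
- auth_id=8: 1 matching b row(s), so 1 row(s) emitted.
- auth_id=9: 3 matching b row(s), so 3 row(s) emitted.
- auth_id=4: 1 matching b row(s), so 1 row(s) emitted.
- auth_id=6: 1 matching b row(s), so 1 row(s) emitted.
- auth_id=9: 3 matching b row(s), so 3 row(s) emitted.
- auth_id=1: 1 matching b row(s), so 1 row(s) emitted.

4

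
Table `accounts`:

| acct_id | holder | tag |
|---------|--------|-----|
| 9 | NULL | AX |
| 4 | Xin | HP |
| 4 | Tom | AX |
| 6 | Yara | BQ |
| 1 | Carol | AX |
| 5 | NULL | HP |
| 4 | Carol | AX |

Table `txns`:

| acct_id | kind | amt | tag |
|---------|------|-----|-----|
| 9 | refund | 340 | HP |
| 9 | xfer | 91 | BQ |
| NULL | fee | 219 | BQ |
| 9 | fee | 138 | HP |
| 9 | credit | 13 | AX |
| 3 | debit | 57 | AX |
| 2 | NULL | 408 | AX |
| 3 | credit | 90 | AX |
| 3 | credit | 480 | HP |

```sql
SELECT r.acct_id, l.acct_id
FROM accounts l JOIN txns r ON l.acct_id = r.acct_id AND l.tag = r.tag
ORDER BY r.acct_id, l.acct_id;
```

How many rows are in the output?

1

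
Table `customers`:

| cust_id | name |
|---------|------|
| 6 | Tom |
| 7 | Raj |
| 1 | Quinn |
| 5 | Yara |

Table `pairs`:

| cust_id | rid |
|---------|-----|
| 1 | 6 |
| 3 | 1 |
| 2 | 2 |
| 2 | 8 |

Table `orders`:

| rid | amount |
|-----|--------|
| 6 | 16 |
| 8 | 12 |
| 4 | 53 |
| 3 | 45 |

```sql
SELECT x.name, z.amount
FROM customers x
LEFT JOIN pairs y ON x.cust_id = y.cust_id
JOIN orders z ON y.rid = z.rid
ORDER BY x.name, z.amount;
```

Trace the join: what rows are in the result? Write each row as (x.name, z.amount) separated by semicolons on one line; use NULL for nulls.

(Quinn, 16)

Step 1 — x LEFT JOIN y on cust_id → 4 row(s).
Then INNER JOIN `orders z` on rid: keep only rows whose y.rid appears in z.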